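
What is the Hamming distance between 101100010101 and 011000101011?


Count differing positions: ^ ^ . ^ . . ^ ^ ^ ^ ^ . = 8 differences

8


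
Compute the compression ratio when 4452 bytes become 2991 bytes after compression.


Ratio = original / compressed = 4452 / 2991 = 1.4885

1.4885


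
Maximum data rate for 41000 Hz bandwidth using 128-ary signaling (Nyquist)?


Rate = 2 * B * log2(M) = 2 * 41000 * 7.0 = 574000.0

574000.0 bps


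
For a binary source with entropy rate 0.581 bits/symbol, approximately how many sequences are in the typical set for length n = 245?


log2|A_typical| = nH = 245 * 0.581 = 142.345, so |A_typical| ~ 2^142.345 = 7.081e+42

7.081e+42


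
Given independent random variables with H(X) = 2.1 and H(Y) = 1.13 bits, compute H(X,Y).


For independent variables, H(X,Y) = H(X) + H(Y) = 2.1 + 1.13 = 3.23

3.23 bits


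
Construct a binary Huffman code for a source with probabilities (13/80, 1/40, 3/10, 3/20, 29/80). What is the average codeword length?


Huffman construction (repeatedly merge the two least-probable nodes; each merge adds 1 bit to every symbol beneath it): 1/40 + 3/20 = 7/40; 13/80 + 7/40 = 27/80; 3/10 + 27/80 = 51/80; 29/80 + 51/80 = 1. Resulting codeword lengths (in the order the probabilities were given): (3, 4, 2, 4, 1). L_avg = sum(p_i * l_i) = 13/80*3 + 1/40*4 + 3/10*2 + 3/20*4 + 29/80*1 = 43/20 = 2.15

2.15 bits


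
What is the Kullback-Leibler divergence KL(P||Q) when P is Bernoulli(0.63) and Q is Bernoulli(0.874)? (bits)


KL = p*log2(p/q) + (1-p)*log2((1-p)/(1-q)) = 0.63*log2(0.63/0.874) + 0.37*log2(0.37/0.126) = 0.2775

0.2775 bits


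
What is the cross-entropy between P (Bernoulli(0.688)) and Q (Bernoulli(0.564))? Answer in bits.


H(P,Q) = -p*log2(q) - (1-p)*log2(1-q). -0.688*log2(0.564) = 0.568448; -0.312*log2(0.436) = 0.373651. H(P,Q) = 0.568448 + 0.373651 = 0.9421

0.9421 bits


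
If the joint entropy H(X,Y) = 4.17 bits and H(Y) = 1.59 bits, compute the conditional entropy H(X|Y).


H(X|Y) = H(X,Y) - H(Y) = 4.17 - 1.59 = 2.58

2.58 bits


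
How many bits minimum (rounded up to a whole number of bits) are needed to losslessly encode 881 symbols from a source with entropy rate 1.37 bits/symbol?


Minimum bits >= n * H = 881 * 1.37 = 1206.97, rounded up to a whole number of bits = 1207

1207 bits


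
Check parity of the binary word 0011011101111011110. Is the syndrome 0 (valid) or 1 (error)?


Syndrome = XOR of all bits = 0 XOR 0 XOR 1 XOR 1 XOR 0 XOR 1 XOR 1 XOR 1 XOR 0 XOR 1 XOR 1 XOR 1 XOR 1 XOR 0 XOR 1 XOR 1 XOR 1 XOR 1 XOR 0 = 1

1


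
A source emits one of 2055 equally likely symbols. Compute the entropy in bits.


H = log2(n) = log2(2055) = 11.0049

11.0049 bits


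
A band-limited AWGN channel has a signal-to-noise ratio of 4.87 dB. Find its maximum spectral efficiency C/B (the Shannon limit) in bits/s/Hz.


SNR_linear = 10^(4.87/10) = 3.069; C/B = log2(1 + SNR_linear) = log2(1 + 3.069) = 2.0247

2.0247 bits/s/Hz


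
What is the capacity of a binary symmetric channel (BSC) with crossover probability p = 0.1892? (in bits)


H(p) = -p*log2(p) - (1-p)*log2(1-p) = -0.1892*log2(0.1892) - 0.8108*log2(0.8108) = 0.454461 + 0.245333 = 0.6998. C = 1 - H(p) = 1 - 0.6998 = 0.3002

0.3002 bits


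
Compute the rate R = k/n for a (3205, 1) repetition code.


Rate = k/n = 1/3205

1/3205


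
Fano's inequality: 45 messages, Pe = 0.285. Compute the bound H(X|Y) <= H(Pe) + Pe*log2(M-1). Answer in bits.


H(Pe) = -Pe*log2(Pe) - (1-Pe)*log2(1-Pe) = -0.285*log2(0.285) - 0.715*log2(0.715) = 0.516125 + 0.346049 = 0.8622. Pe*log2(M-1) = 0.285*log2(44) = 1.555938. Bound = H(Pe) + Pe*log2(M-1) = 0.516125 + 0.346049 + 1.555938 = 2.4181

2.4181 bits


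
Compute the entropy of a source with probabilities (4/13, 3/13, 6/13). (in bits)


H = -sum(p_i * log2(p_i)). Terms: -(4/13)*log2(4/13) = 0.523212; -(3/13)*log2(3/13) = 0.488187; -(6/13)*log2(6/13) = 0.514836. H = 0.523212 + 0.488187 + 0.514836 = 1.5262

1.5262 bits


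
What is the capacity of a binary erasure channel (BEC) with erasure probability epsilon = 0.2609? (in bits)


C = 1 - epsilon = 1 - 0.2609 = 0.7391

0.7391 bits


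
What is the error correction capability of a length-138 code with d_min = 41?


Correction capability = floor((d-1)/2) = floor((41-1)/2) = 20

20 errors


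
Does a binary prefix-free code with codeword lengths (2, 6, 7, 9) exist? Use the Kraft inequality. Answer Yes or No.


Kraft sum = sum(2^(-l_i)) = 0.2754, need <= 1. Result: satisfied (a binary prefix-free code with these lengths exists)

Yes


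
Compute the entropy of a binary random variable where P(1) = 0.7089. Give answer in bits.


H = -p*log2(p) - (1-p)*log2(1-p). -0.7089*log2(0.7089) = 0.351860; -0.2911*log2(0.2911) = 0.518278. H = 0.351860 + 0.518278 = 0.8701

0.8701 bits


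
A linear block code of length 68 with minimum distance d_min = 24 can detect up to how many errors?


Detection capability = d_min - 1 = 24 - 1 = 23

23 errors


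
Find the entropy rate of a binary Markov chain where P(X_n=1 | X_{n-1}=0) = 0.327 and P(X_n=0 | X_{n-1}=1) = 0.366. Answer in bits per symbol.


Stationary distribution: pi_0 = p10/(p01+p10) = 0.5281, pi_1 = 0.4719. Entropy rate H' = pi_0*H(p01) + pi_1*H(p10) = 0.5281*0.9118 + 0.4719*0.9476 = 0.9287

0.9287 bits/symbol


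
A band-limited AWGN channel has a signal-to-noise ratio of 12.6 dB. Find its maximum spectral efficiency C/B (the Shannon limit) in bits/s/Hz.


SNR_linear = 10^(12.6/10) = 18.197; C/B = log2(1 + SNR_linear) = log2(1 + 18.197) = 4.2628

4.2628 bits/s/Hz


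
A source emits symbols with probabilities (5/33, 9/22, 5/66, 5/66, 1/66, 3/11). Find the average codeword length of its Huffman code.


Huffman construction (repeatedly merge the two least-probable nodes; each merge adds 1 bit to every symbol beneath it): 1/66 + 5/66 = 1/11; 5/66 + 1/11 = 1/6; 5/33 + 1/6 = 7/22; 3/11 + 7/22 = 13/22; 9/22 + 13/22 = 1. Resulting codeword lengths (in the order the probabilities were given): (3, 1, 5, 4, 5, 2). L_avg = sum(p_i * l_i) = 5/33*3 + 9/22*1 + 5/66*5 + 5/66*4 + 1/66*5 + 3/11*2 = 13/6 = 2.1667

2.1667 bits


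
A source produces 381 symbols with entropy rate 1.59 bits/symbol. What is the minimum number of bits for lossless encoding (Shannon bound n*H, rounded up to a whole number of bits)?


Minimum bits >= n * H = 381 * 1.59 = 605.79, rounded up to a whole number of bits = 606

606 bits


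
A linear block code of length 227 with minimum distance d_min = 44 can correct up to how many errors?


Correction capability = floor((d-1)/2) = floor((44-1)/2) = 21

21 errors


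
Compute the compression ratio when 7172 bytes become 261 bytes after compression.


Ratio = original / compressed = 7172 / 261 = 27.4789

27.4789


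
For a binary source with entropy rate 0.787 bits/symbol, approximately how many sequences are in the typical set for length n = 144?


log2|A_typical| = nH = 144 * 0.787 = 113.328, so |A_typical| ~ 2^113.328 = 1.304e+34

1.304e+34


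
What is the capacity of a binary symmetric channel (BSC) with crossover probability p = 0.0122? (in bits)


H(p) = -p*log2(p) - (1-p)*log2(1-p) = -0.0122*log2(0.0122) - 0.9878*log2(0.9878) = 0.077555 + 0.017493 = 0.095. C = 1 - H(p) = 1 - 0.095 = 0.905

0.905 bits


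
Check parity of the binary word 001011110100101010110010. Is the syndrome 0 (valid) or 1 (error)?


Syndrome = XOR of all bits = 0 XOR 0 XOR 1 XOR 0 XOR 1 XOR 1 XOR 1 XOR 1 XOR 0 XOR 1 XOR 0 XOR 0 XOR 1 XOR 0 XOR 1 XOR 0 XOR 1 XOR 0 XOR 1 XOR 1 XOR 0 XOR 0 XOR 1 XOR 0 = 0

0


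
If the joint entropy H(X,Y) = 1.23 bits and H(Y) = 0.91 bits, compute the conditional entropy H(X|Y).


H(X|Y) = H(X,Y) - H(Y) = 1.23 - 0.91 = 0.32

0.32 bits


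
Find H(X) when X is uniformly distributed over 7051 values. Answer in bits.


H = log2(n) = log2(7051) = 12.7836

12.7836 bits


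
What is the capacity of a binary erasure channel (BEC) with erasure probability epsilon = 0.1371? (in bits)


C = 1 - epsilon = 1 - 0.1371 = 0.8629

0.8629 bits


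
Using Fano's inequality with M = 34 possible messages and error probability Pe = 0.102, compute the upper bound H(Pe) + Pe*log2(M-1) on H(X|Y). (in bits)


H(Pe) = -Pe*log2(Pe) - (1-Pe)*log2(1-Pe) = -0.102*log2(0.102) - 0.898*log2(0.898) = 0.335923 + 0.139381 = 0.4753. Pe*log2(M-1) = 0.102*log2(33) = 0.514528. Bound = H(Pe) + Pe*log2(M-1) = 0.335923 + 0.139381 + 0.514528 = 0.9898

0.9898 bits


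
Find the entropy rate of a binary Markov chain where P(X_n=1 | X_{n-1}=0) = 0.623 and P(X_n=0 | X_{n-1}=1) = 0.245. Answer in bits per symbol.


Stationary distribution: pi_0 = p10/(p01+p10) = 0.2823, pi_1 = 0.7177. Entropy rate H' = pi_0*H(p01) + pi_1*H(p10) = 0.2823*0.9559 + 0.7177*0.8033 = 0.8463

0.8463 bits/symbol


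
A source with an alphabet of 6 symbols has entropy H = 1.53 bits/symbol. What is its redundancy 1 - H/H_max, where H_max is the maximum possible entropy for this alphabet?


H_max = log2(K) = log2(6) = 2.585 bits/symbol. Redundancy = 1 - H/H_max = 1 - 1.53/2.585 = 1 - 0.5919 = 0.4081

0.4081


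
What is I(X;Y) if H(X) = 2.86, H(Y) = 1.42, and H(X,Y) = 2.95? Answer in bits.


I(X;Y) = H(X) + H(Y) - H(X,Y) = 2.86 + 1.42 - 2.95 = 1.33

1.33 bits


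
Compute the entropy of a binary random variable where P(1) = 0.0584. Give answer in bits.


H = -p*log2(p) - (1-p)*log2(1-p). -0.0584*log2(0.0584) = 0.239317; -0.9416*log2(0.9416) = 0.081744. H = 0.239317 + 0.081744 = 0.3211

0.3211 bits


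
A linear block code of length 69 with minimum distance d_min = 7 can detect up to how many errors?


Detection capability = d_min - 1 = 7 - 1 = 6

6 errors


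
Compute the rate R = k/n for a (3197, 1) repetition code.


Rate = k/n = 1/3197

1/3197


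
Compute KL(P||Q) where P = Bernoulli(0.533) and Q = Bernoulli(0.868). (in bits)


KL = p*log2(p/q) + (1-p)*log2((1-p)/(1-q)) = 0.533*log2(0.533/0.868) + 0.467*log2(0.467/0.132) = 0.4763

0.4763 bits


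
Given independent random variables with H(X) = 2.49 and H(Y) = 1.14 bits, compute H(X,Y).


For independent variables, H(X,Y) = H(X) + H(Y) = 2.49 + 1.14 = 3.63

3.63 bits


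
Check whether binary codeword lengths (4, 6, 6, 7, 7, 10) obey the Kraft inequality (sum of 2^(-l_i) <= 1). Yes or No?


Kraft sum = sum(2^(-l_i)) = 0.1104, need <= 1. Result: satisfied (a binary prefix-free code with these lengths exists)

Yes


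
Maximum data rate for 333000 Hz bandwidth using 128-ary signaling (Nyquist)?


Rate = 2 * B * log2(M) = 2 * 333000 * 7.0 = 4662000.0

4662000.0 bps


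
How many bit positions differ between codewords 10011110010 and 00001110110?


Count differing positions: ^ . . ^ . . . . ^ . . = 3 differences

3


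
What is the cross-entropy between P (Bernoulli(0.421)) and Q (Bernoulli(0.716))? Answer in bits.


H(P,Q) = -p*log2(q) - (1-p)*log2(1-q). -0.421*log2(0.716) = 0.202909; -0.579*log2(0.284) = 1.051486. H(P,Q) = 0.202909 + 1.051486 = 1.2544

1.2544 bits


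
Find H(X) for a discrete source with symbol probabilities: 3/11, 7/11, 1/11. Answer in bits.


H = -sum(p_i * log2(p_i)). Terms: -(3/11)*log2(3/11) = 0.511219; -(7/11)*log2(7/11) = 0.414958; -(1/11)*log2(1/11) = 0.314494. H = 0.511219 + 0.414958 + 0.314494 = 1.2407

1.2407 bits


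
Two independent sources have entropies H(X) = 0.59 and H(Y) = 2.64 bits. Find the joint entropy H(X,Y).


For independent variables, H(X,Y) = H(X) + H(Y) = 0.59 + 2.64 = 3.23

3.23 bits


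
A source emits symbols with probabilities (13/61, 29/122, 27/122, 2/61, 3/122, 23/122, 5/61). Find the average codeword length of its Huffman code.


Huffman construction (repeatedly merge the two least-probable nodes; each merge adds 1 bit to every symbol beneath it): 3/122 + 2/61 = 7/122; 7/122 + 5/61 = 17/122; 17/122 + 23/122 = 20/61; 13/61 + 27/122 = 53/122; 29/122 + 20/61 = 69/122; 53/122 + 69/122 = 1. Resulting codeword lengths (in the order the probabilities were given): (2, 2, 2, 5, 5, 3, 4). L_avg = sum(p_i * l_i) = 13/61*2 + 29/122*2 + 27/122*2 + 2/61*5 + 3/122*5 + 23/122*3 + 5/61*4 = 154/61 = 2.5246

2.5246 bits


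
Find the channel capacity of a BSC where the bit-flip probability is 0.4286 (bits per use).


H(p) = -p*log2(p) - (1-p)*log2(1-p) = -0.4286*log2(0.4286) - 0.5714*log2(0.5714) = 0.523876 + 0.461364 = 0.9852. C = 1 - H(p) = 1 - 0.9852 = 0.0148

0.0148 bits


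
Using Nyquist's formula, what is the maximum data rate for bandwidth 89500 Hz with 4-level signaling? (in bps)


Rate = 2 * B * log2(M) = 2 * 89500 * 2.0 = 358000.0

358000.0 bps


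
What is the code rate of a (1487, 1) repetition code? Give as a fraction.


Rate = k/n = 1/1487

1/1487


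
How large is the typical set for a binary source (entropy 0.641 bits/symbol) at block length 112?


log2|A_typical| = nH = 112 * 0.641 = 71.792, so |A_typical| ~ 2^71.792 = 4.088e+21

4.088e+21


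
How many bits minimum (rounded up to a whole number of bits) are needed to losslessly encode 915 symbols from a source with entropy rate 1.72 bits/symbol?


Minimum bits >= n * H = 915 * 1.72 = 1573.8, rounded up to a whole number of bits = 1574

1574 bits


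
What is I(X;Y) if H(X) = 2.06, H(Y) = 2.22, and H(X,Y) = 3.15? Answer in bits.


I(X;Y) = H(X) + H(Y) - H(X,Y) = 2.06 + 2.22 - 3.15 = 1.13

1.13 bits


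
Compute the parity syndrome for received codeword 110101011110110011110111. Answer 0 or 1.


Syndrome = XOR of all bits = 1 XOR 1 XOR 0 XOR 1 XOR 0 XOR 1 XOR 0 XOR 1 XOR 1 XOR 1 XOR 1 XOR 0 XOR 1 XOR 1 XOR 0 XOR 0 XOR 1 XOR 1 XOR 1 XOR 1 XOR 0 XOR 1 XOR 1 XOR 1 = 1

1


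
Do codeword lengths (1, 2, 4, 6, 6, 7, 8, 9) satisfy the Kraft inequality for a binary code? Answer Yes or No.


Kraft sum = sum(2^(-l_i)) = 0.8574, need <= 1. Result: satisfied (a binary prefix-free code with these lengths exists)

Yes


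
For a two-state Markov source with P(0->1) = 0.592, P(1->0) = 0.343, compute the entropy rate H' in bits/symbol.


Stationary distribution: pi_0 = p10/(p01+p10) = 0.3668, pi_1 = 0.6332. Entropy rate H' = pi_0*H(p01) + pi_1*H(p10) = 0.3668*0.9754 + 0.6332*0.9277 = 0.9452

0.9452 bits/symbol


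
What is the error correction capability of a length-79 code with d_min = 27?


Correction capability = floor((d-1)/2) = floor((27-1)/2) = 13

13 errors


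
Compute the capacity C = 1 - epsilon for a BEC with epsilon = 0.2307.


C = 1 - epsilon = 1 - 0.2307 = 0.7693

0.7693 bits


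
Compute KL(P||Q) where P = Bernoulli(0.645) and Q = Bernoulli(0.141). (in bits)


KL = p*log2(p/q) + (1-p)*log2((1-p)/(1-q)) = 0.645*log2(0.645/0.141) + 0.355*log2(0.355/0.859) = 0.9623

0.9623 bits


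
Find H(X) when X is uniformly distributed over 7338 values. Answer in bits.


H = log2(n) = log2(7338) = 12.8412

12.8412 bits


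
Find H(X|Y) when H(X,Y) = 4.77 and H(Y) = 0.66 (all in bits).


H(X|Y) = H(X,Y) - H(Y) = 4.77 - 0.66 = 4.11

4.11 bits


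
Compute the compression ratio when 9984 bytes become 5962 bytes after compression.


Ratio = original / compressed = 9984 / 5962 = 1.6746

1.6746


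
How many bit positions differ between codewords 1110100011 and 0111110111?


Count differing positions: ^ . . ^ . ^ . ^ . . = 4 differences

4


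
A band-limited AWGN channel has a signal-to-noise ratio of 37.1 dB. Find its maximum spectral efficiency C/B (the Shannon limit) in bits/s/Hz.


SNR_linear = 10^(37.1/10) = 5128.6138; C/B = log2(1 + SNR_linear) = log2(1 + 5128.6138) = 12.3246

12.3246 bits/s/Hz


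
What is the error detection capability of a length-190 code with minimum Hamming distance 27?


Detection capability = d_min - 1 = 27 - 1 = 26

26 errors


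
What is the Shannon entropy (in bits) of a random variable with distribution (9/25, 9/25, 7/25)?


H = -sum(p_i * log2(p_i)). Terms: -(9/25)*log2(9/25) = 0.530615; -(9/25)*log2(9/25) = 0.530615; -(7/25)*log2(7/25) = 0.514220. H = 0.530615 + 0.530615 + 0.514220 = 1.5755

1.5755 bits


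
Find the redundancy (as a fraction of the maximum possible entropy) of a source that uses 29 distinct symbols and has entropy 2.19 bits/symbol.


H_max = log2(K) = log2(29) = 4.858 bits/symbol. Redundancy = 1 - H/H_max = 1 - 2.19/4.858 = 1 - 0.4508 = 0.5492

0.5492


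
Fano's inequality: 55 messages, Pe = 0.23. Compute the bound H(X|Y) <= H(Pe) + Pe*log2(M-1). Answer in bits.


H(Pe) = -Pe*log2(Pe) - (1-Pe)*log2(1-Pe) = -0.23*log2(0.23) - 0.77*log2(0.77) = 0.487668 + 0.290344 = 0.778. Pe*log2(M-1) = 0.23*log2(54) = 1.323624. Bound = H(Pe) + Pe*log2(M-1) = 0.487668 + 0.290344 + 1.323624 = 2.1016

2.1016 bits


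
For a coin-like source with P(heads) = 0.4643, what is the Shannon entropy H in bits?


H = -p*log2(p) - (1-p)*log2(1-p). -0.4643*log2(0.4643) = 0.513920; -0.5357*log2(0.5357) = 0.482399. H = 0.513920 + 0.482399 = 0.9963

0.9963 bits


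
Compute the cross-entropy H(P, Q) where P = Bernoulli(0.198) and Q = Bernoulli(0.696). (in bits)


H(P,Q) = -p*log2(q) - (1-p)*log2(1-q). -0.198*log2(0.696) = 0.103522; -0.802*log2(0.304) = 1.377721. H(P,Q) = 0.103522 + 1.377721 = 1.4812

1.4812 bits


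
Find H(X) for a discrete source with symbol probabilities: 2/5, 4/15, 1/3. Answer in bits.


H = -sum(p_i * log2(p_i)). Terms: -(2/5)*log2(2/5) = 0.528771; -(4/15)*log2(4/15) = 0.508504; -(1/3)*log2(1/3) = 0.528321. H = 0.528771 + 0.508504 + 0.528321 = 1.5656

1.5656 bits


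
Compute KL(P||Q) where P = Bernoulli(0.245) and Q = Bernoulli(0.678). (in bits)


KL = p*log2(p/q) + (1-p)*log2((1-p)/(1-q)) = 0.245*log2(0.245/0.678) + 0.755*log2(0.755/0.322) = 0.5684

0.5684 bits


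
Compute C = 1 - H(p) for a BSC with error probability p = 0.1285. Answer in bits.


H(p) = -p*log2(p) - (1-p)*log2(1-p) = -0.1285*log2(0.1285) - 0.8715*log2(0.8715) = 0.380381 + 0.172930 = 0.5533. C = 1 - H(p) = 1 - 0.5533 = 0.4467

0.4467 bits


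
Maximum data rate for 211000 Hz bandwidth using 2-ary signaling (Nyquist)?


Rate = 2 * B * log2(M) = 2 * 211000 * 1.0 = 422000.0

422000.0 bps


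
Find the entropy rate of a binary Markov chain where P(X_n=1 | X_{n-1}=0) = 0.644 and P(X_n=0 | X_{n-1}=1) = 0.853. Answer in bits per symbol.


Stationary distribution: pi_0 = p10/(p01+p10) = 0.5698, pi_1 = 0.4302. Entropy rate H' = pi_0*H(p01) + pi_1*H(p10) = 0.5698*0.9393 + 0.4302*0.6023 = 0.7943

0.7943 bits/symbol


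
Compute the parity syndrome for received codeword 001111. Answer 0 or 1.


Syndrome = XOR of all bits = 0 XOR 0 XOR 1 XOR 1 XOR 1 XOR 1 = 0

0


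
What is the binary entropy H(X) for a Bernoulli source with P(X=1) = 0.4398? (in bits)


H = -p*log2(p) - (1-p)*log2(1-p). -0.4398*log2(0.4398) = 0.521198; -0.5602*log2(0.5602) = 0.468319. H = 0.521198 + 0.468319 = 0.9895

0.9895 bits


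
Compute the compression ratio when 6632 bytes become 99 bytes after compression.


Ratio = original / compressed = 6632 / 99 = 66.9899

66.9899


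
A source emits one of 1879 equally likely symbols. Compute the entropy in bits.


H = log2(n) = log2(1879) = 10.8757

10.8757 bits


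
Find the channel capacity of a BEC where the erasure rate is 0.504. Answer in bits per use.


C = 1 - epsilon = 1 - 0.504 = 0.496

0.496 bits


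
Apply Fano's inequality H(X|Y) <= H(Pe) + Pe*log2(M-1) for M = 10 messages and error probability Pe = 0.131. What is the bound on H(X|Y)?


H(Pe) = -Pe*log2(Pe) - (1-Pe)*log2(1-Pe) = -0.131*log2(0.131) - 0.869*log2(0.869) = 0.384139 + 0.176035 = 0.5602. Pe*log2(M-1) = 0.131*log2(9) = 0.415260. Bound = H(Pe) + Pe*log2(M-1) = 0.384139 + 0.176035 + 0.415260 = 0.9754

0.9754 bits


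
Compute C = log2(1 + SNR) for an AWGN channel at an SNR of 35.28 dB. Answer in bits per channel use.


SNR_linear = 10^(35.28/10) = 3372.8731; C = log2(1 + SNR_linear) = log2(1 + 3372.8731) = 11.7202

11.7202 bits/channel use


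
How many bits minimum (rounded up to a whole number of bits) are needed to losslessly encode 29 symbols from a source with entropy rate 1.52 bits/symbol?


Minimum bits >= n * H = 29 * 1.52 = 44.08, rounded up to a whole number of bits = 45

45 bits


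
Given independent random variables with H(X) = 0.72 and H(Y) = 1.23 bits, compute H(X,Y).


For independent variables, H(X,Y) = H(X) + H(Y) = 0.72 + 1.23 = 1.95

1.95 bits


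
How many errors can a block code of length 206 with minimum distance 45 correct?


Correction capability = floor((d-1)/2) = floor((45-1)/2) = 22

22 errors


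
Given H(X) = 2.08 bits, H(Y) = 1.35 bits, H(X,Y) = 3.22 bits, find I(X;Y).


I(X;Y) = H(X) + H(Y) - H(X,Y) = 2.08 + 1.35 - 3.22 = 0.21

0.21 bits


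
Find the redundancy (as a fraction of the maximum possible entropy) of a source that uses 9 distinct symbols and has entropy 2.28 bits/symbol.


H_max = log2(K) = log2(9) = 3.1699 bits/symbol. Redundancy = 1 - H/H_max = 1 - 2.28/3.1699 = 1 - 0.7193 = 0.2807

0.2807


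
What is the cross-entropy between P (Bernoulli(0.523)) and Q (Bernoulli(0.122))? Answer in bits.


H(P,Q) = -p*log2(q) - (1-p)*log2(1-q). -0.523*log2(0.122) = 1.587330; -0.477*log2(0.878) = 0.089536. H(P,Q) = 1.587330 + 0.089536 = 1.6769

1.6769 bits


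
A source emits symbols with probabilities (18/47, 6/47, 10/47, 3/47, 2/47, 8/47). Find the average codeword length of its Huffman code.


Huffman construction (repeatedly merge the two least-probable nodes; each merge adds 1 bit to every symbol beneath it): 2/47 + 3/47 = 5/47; 5/47 + 6/47 = 11/47; 8/47 + 10/47 = 18/47; 11/47 + 18/47 = 29/47; 18/47 + 29/47 = 1. Resulting codeword lengths (in the order the probabilities were given): (2, 3, 2, 4, 4, 2). L_avg = sum(p_i * l_i) = 18/47*2 + 6/47*3 + 10/47*2 + 3/47*4 + 2/47*4 + 8/47*2 = 110/47 = 2.3404

2.3404 bits


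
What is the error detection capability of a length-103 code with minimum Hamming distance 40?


Detection capability = d_min - 1 = 40 - 1 = 39

39 errors


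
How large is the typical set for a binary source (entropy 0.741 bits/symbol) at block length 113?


log2|A_typical| = nH = 113 * 0.741 = 83.733, so |A_typical| ~ 2^83.733 = 1.607e+25

1.607e+25


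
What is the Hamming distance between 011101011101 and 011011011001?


Count differing positions: . . . ^ ^ . . . . ^ . . = 3 differences

3


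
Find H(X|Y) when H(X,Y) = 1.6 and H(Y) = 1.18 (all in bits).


H(X|Y) = H(X,Y) - H(Y) = 1.6 - 1.18 = 0.42

0.42 bits


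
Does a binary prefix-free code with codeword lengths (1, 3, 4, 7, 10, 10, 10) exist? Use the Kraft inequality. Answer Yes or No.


Kraft sum = sum(2^(-l_i)) = 0.6982, need <= 1. Result: satisfied (a binary prefix-free code with these lengths exists)

Yes


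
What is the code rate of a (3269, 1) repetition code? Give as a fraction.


Rate = k/n = 1/3269

1/3269


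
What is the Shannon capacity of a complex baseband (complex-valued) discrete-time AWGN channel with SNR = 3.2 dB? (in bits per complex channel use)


SNR_linear = 10^(3.2/10) = 2.0893; C = log2(1 + SNR_linear) = log2(1 + 2.0893) = 1.6273

1.6273 bits/channel use


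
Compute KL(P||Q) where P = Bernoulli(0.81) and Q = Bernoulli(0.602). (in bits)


KL = p*log2(p/q) + (1-p)*log2((1-p)/(1-q)) = 0.81*log2(0.81/0.602) + 0.19*log2(0.19/0.398) = 0.1441

0.1441 bits


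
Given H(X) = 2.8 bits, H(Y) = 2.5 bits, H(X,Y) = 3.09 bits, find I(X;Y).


I(X;Y) = H(X) + H(Y) - H(X,Y) = 2.8 + 2.5 - 3.09 = 2.21

2.21 bits


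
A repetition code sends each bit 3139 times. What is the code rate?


Rate = k/n = 1/3139

1/3139


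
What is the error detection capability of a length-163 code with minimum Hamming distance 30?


Detection capability = d_min - 1 = 30 - 1 = 29

29 errors


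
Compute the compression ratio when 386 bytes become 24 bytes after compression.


Ratio = original / compressed = 386 / 24 = 16.0833

16.0833


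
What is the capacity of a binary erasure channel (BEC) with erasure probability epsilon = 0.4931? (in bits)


C = 1 - epsilon = 1 - 0.4931 = 0.5069

0.5069 bits


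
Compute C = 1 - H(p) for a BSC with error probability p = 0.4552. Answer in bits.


H(p) = -p*log2(p) - (1-p)*log2(1-p) = -0.4552*log2(0.4552) - 0.5448*log2(0.5448) = 0.516847 + 0.477355 = 0.9942. C = 1 - H(p) = 1 - 0.9942 = 0.0058

0.0058 bits


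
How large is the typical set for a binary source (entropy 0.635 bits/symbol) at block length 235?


log2|A_typical| = nH = 235 * 0.635 = 149.225, so |A_typical| ~ 2^149.225 = 8.341e+44

8.341e+44


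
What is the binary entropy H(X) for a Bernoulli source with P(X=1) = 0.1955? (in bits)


H = -p*log2(p) - (1-p)*log2(1-p). -0.1955*log2(0.1955) = 0.460355; -0.8045*log2(0.8045) = 0.252481. H = 0.460355 + 0.252481 = 0.7128

0.7128 bits


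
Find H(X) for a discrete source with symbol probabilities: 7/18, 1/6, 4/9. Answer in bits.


H = -sum(p_i * log2(p_i)). Terms: -(7/18)*log2(7/18) = 0.529888; -(1/6)*log2(1/6) = 0.430827; -(4/9)*log2(4/9) = 0.519967. H = 0.529888 + 0.430827 + 0.519967 = 1.4807

1.4807 bits


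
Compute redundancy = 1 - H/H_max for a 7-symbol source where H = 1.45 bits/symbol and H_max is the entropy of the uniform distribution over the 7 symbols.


H_max = log2(K) = log2(7) = 2.8074 bits/symbol. Redundancy = 1 - H/H_max = 1 - 1.45/2.8074 = 1 - 0.5165 = 0.4835

0.4835


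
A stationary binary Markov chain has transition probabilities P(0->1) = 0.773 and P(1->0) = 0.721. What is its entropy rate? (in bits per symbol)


Stationary distribution: pi_0 = p10/(p01+p10) = 0.4826, pi_1 = 0.5174. Entropy rate H' = pi_0*H(p01) + pi_1*H(p10) = 0.4826*0.7727 + 0.5174*0.8541 = 0.8148

0.8148 bits/symbol


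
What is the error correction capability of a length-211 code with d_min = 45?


Correction capability = floor((d-1)/2) = floor((45-1)/2) = 22

22 errors


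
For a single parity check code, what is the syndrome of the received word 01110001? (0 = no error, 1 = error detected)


Syndrome = XOR of all bits = 0 XOR 1 XOR 1 XOR 1 XOR 0 XOR 0 XOR 0 XOR 1 = 0

0


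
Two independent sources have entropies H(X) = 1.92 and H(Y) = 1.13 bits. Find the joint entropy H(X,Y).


For independent variables, H(X,Y) = H(X) + H(Y) = 1.92 + 1.13 = 3.05

3.05 bits


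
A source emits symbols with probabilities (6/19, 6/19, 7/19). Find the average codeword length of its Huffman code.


Huffman construction (repeatedly merge the two least-probable nodes; each merge adds 1 bit to every symbol beneath it): 6/19 + 6/19 = 12/19; 7/19 + 12/19 = 1. Resulting codeword lengths (in the order the probabilities were given): (2, 2, 1). L_avg = sum(p_i * l_i) = 6/19*2 + 6/19*2 + 7/19*1 = 31/19 = 1.6316

1.6316 bits


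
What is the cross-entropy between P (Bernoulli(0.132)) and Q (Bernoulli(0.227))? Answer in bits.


H(P,Q) = -p*log2(q) - (1-p)*log2(1-q). -0.132*log2(0.227) = 0.282379; -0.868*log2(0.773) = 0.322427. H(P,Q) = 0.282379 + 0.322427 = 0.6048

0.6048 bits


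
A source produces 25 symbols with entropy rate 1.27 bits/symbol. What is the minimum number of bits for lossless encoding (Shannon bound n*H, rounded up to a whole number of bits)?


Minimum bits >= n * H = 25 * 1.27 = 31.75, rounded up to a whole number of bits = 32

32 bits


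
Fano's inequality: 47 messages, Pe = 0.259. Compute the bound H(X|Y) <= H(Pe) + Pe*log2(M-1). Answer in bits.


H(Pe) = -Pe*log2(Pe) - (1-Pe)*log2(1-Pe) = -0.259*log2(0.259) - 0.741*log2(0.741) = 0.504785 + 0.320449 = 0.8252. Pe*log2(M-1) = 0.259*log2(46) = 1.430603. Bound = H(Pe) + Pe*log2(M-1) = 0.504785 + 0.320449 + 1.430603 = 2.2558

2.2558 bits


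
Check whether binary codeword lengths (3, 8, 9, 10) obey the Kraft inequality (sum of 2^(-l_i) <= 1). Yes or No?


Kraft sum = sum(2^(-l_i)) = 0.1318, need <= 1. Result: satisfied (a binary prefix-free code with these lengths exists)

Yes


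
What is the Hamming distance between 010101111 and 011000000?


Count differing positions: . . ^ ^ . ^ ^ ^ ^ = 6 differences

6


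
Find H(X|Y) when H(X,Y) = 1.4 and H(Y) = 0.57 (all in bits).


H(X|Y) = H(X,Y) - H(Y) = 1.4 - 0.57 = 0.83

0.83 bits


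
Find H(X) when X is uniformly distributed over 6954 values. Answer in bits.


H = log2(n) = log2(6954) = 12.7636

12.7636 bits


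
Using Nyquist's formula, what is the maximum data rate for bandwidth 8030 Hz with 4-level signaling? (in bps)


Rate = 2 * B * log2(M) = 2 * 8030 * 2.0 = 32120.0

32120.0 bps


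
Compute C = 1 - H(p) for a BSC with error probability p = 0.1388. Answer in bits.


H(p) = -p*log2(p) - (1-p)*log2(1-p) = -0.1388*log2(0.1388) - 0.8612*log2(0.8612) = 0.395430 + 0.185657 = 0.5811. C = 1 - H(p) = 1 - 0.5811 = 0.4189

0.4189 bits


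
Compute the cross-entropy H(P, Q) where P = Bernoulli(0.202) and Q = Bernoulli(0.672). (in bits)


H(P,Q) = -p*log2(q) - (1-p)*log2(1-q). -0.202*log2(0.672) = 0.115840; -0.798*log2(0.328) = 1.283369. H(P,Q) = 0.115840 + 1.283369 = 1.3992

1.3992 bits


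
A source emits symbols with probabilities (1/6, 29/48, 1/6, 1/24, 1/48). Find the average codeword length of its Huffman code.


Huffman construction (repeatedly merge the two least-probable nodes; each merge adds 1 bit to every symbol beneath it): 1/48 + 1/24 = 1/16; 1/16 + 1/6 = 11/48; 1/6 + 11/48 = 19/48; 19/48 + 29/48 = 1. Resulting codeword lengths (in the order the probabilities were given): (3, 1, 2, 4, 4). L_avg = sum(p_i * l_i) = 1/6*3 + 29/48*1 + 1/6*2 + 1/24*4 + 1/48*4 = 27/16 = 1.6875

1.6875 bits


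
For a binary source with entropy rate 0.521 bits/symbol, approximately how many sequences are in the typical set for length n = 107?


log2|A_typical| = nH = 107 * 0.521 = 55.747, so |A_typical| ~ 2^55.747 = 6.047e+16

6.047e+16


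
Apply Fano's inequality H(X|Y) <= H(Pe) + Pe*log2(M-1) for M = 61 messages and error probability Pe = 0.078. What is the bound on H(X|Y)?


H(Pe) = -Pe*log2(Pe) - (1-Pe)*log2(1-Pe) = -0.078*log2(0.078) - 0.922*log2(0.922) = 0.287070 + 0.108023 = 0.3951. Pe*log2(M-1) = 0.078*log2(60) = 0.460737. Bound = H(Pe) + Pe*log2(M-1) = 0.287070 + 0.108023 + 0.460737 = 0.8558

0.8558 bits


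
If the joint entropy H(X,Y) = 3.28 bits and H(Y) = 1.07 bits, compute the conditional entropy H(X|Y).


H(X|Y) = H(X,Y) - H(Y) = 3.28 - 1.07 = 2.21

2.21 bits


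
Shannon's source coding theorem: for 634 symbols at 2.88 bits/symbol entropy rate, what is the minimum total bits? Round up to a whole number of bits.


Minimum bits >= n * H = 634 * 2.88 = 1825.92, rounded up to a whole number of bits = 1826

1826 bits


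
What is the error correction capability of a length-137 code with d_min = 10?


Correction capability = floor((d-1)/2) = floor((10-1)/2) = 4

4 errors


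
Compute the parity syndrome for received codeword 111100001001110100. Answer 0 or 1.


Syndrome = XOR of all bits = 1 XOR 1 XOR 1 XOR 1 XOR 0 XOR 0 XOR 0 XOR 0 XOR 1 XOR 0 XOR 0 XOR 1 XOR 1 XOR 1 XOR 0 XOR 1 XOR 0 XOR 0 = 1

1


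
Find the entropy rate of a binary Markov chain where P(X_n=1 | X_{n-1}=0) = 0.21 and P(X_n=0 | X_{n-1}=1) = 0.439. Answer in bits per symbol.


Stationary distribution: pi_0 = p10/(p01+p10) = 0.6764, pi_1 = 0.3236. Entropy rate H' = pi_0*H(p01) + pi_1*H(p10) = 0.6764*0.7415 + 0.3236*0.9892 = 0.8216

0.8216 bits/symbol


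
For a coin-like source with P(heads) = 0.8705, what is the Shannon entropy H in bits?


H = -p*log2(p) - (1-p)*log2(1-p). -0.8705*log2(0.8705) = 0.174173; -0.1295*log2(0.1295) = 0.381892. H = 0.174173 + 0.381892 = 0.5561

0.5561 bits


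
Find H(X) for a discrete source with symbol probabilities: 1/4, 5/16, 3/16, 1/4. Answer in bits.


H = -sum(p_i * log2(p_i)). Terms: -(1/4)*log2(1/4) = 0.500000; -(5/16)*log2(5/16) = 0.524397; -(3/16)*log2(3/16) = 0.452820; -(1/4)*log2(1/4) = 0.500000. H = 0.500000 + 0.524397 + 0.452820 + 0.500000 = 1.9772

1.9772 bits


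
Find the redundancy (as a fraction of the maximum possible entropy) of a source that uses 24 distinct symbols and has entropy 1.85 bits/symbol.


H_max = log2(K) = log2(24) = 4.585 bits/symbol. Redundancy = 1 - H/H_max = 1 - 1.85/4.585 = 1 - 0.4035 = 0.5965

0.5965


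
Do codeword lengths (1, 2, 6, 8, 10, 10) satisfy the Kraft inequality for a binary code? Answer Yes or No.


Kraft sum = sum(2^(-l_i)) = 0.7715, need <= 1. Result: satisfied (a binary prefix-free code with these lengths exists)

Yes


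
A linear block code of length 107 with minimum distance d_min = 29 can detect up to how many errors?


Detection capability = d_min - 1 = 29 - 1 = 28

28 errors


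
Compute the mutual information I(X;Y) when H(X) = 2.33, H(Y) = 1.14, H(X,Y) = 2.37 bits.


I(X;Y) = H(X) + H(Y) - H(X,Y) = 2.33 + 1.14 - 2.37 = 1.1

1.1 bits


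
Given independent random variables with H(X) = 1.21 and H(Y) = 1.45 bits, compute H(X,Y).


For independent variables, H(X,Y) = H(X) + H(Y) = 1.21 + 1.45 = 2.66

2.66 bits


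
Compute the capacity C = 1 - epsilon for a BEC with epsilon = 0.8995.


C = 1 - epsilon = 1 - 0.8995 = 0.1005

0.1005 bits


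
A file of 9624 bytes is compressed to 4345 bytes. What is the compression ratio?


Ratio = original / compressed = 9624 / 4345 = 2.215

2.215


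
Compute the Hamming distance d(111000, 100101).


Count differing positions: . ^ ^ ^ . ^ = 4 differences

4


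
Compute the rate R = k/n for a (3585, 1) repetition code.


Rate = k/n = 1/3585

1/3585


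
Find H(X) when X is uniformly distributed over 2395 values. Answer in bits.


H = log2(n) = log2(2395) = 11.2258

11.2258 bits


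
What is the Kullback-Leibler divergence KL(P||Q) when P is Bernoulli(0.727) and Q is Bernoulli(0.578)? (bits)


KL = p*log2(p/q) + (1-p)*log2((1-p)/(1-q)) = 0.727*log2(0.727/0.578) + 0.273*log2(0.273/0.422) = 0.069

0.069 bits


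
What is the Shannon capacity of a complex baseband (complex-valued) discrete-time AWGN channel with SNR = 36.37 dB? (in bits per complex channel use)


SNR_linear = 10^(36.37/10) = 4335.1088; C = log2(1 + SNR_linear) = log2(1 + 4335.1088) = 12.0822

12.0822 bits/channel use


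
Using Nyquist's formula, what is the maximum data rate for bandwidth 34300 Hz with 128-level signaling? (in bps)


Rate = 2 * B * log2(M) = 2 * 34300 * 7.0 = 480200.0

480200.0 bps


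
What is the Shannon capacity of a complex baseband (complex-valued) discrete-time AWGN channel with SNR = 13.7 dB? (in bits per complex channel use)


SNR_linear = 10^(13.7/10) = 23.4423; C = log2(1 + SNR_linear) = log2(1 + 23.4423) = 4.6113

4.6113 bits/channel use


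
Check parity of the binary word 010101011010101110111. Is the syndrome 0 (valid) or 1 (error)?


Syndrome = XOR of all bits = 0 XOR 1 XOR 0 XOR 1 XOR 0 XOR 1 XOR 0 XOR 1 XOR 1 XOR 0 XOR 1 XOR 0 XOR 1 XOR 0 XOR 1 XOR 1 XOR 1 XOR 0 XOR 1 XOR 1 XOR 1 = 1

1


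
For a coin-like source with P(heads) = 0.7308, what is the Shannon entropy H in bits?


H = -p*log2(p) - (1-p)*log2(1-p). -0.7308*log2(0.7308) = 0.330652; -0.2692*log2(0.2692) = 0.509663. H = 0.330652 + 0.509663 = 0.8403

0.8403 bits


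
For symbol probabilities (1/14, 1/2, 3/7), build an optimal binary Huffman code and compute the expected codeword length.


Huffman construction (repeatedly merge the two least-probable nodes; each merge adds 1 bit to every symbol beneath it): 1/14 + 3/7 = 1/2; 1/2 + 1/2 = 1. Resulting codeword lengths (in the order the probabilities were given): (2, 1, 2). L_avg = sum(p_i * l_i) = 1/14*2 + 1/2*1 + 3/7*2 = 3/2 = 1.5

1.5 bits


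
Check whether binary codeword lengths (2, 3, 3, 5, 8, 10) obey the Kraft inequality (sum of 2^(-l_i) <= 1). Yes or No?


Kraft sum = sum(2^(-l_i)) = 0.5361, need <= 1. Result: satisfied (a binary prefix-free code with these lengths exists)

Yes


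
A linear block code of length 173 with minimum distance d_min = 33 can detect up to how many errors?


Detection capability = d_min - 1 = 33 - 1 = 32

32 errors


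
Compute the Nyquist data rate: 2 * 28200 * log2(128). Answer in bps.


Rate = 2 * B * log2(M) = 2 * 28200 * 7.0 = 394800.0

394800.0 bps


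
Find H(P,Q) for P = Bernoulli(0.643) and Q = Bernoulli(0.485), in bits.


H(P,Q) = -p*log2(q) - (1-p)*log2(1-q). -0.643*log2(0.485) = 0.671256; -0.357*log2(0.515) = 0.341776. H(P,Q) = 0.671256 + 0.341776 = 1.013

1.013 bits


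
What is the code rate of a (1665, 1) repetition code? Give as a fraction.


Rate = k/n = 1/1665

1/1665


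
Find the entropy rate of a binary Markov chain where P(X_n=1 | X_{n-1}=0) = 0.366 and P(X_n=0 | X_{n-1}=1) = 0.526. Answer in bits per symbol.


Stationary distribution: pi_0 = p10/(p01+p10) = 0.5897, pi_1 = 0.4103. Entropy rate H' = pi_0*H(p01) + pi_1*H(p10) = 0.5897*0.9476 + 0.4103*0.998 = 0.9683

0.9683 bits/symbol


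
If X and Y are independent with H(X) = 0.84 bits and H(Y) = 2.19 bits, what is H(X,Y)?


For independent variables, H(X,Y) = H(X) + H(Y) = 0.84 + 2.19 = 3.03

3.03 bits


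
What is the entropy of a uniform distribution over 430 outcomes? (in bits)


H = log2(n) = log2(430) = 8.7482

8.7482 bits


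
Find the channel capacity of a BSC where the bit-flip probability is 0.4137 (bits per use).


H(p) = -p*log2(p) - (1-p)*log2(1-p) = -0.4137*log2(0.4137) - 0.5863*log2(0.5863) = 0.526782 + 0.451620 = 0.9784. C = 1 - H(p) = 1 - 0.9784 = 0.0216

0.0216 bits


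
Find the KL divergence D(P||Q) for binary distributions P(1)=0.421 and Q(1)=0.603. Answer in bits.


KL = p*log2(p/q) + (1-p)*log2((1-p)/(1-q)) = 0.421*log2(0.421/0.603) + 0.579*log2(0.579/0.397) = 0.097

0.097 bits


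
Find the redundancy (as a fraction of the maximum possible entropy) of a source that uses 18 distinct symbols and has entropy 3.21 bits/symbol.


H_max = log2(K) = log2(18) = 4.1699 bits/symbol. Redundancy = 1 - H/H_max = 1 - 3.21/4.1699 = 1 - 0.7698 = 0.2302

0.2302


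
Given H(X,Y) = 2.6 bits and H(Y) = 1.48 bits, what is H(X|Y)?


H(X|Y) = H(X,Y) - H(Y) = 2.6 - 1.48 = 1.12

1.12 bits


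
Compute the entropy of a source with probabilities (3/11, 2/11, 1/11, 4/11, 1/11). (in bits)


H = -sum(p_i * log2(p_i)). Terms: -(3/11)*log2(3/11) = 0.511219; -(2/11)*log2(2/11) = 0.447169; -(1/11)*log2(1/11) = 0.314494; -(4/11)*log2(4/11) = 0.530702; -(1/11)*log2(1/11) = 0.314494. H = 0.511219 + 0.447169 + 0.314494 + 0.530702 + 0.314494 = 2.1181

2.1181 bits


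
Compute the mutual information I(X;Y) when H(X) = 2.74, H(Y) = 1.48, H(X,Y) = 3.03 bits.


I(X;Y) = H(X) + H(Y) - H(X,Y) = 2.74 + 1.48 - 3.03 = 1.19

1.19 bits


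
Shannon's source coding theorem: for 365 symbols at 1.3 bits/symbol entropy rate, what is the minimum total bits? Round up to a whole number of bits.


Minimum bits >= n * H = 365 * 1.3 = 474.5, rounded up to a whole number of bits = 475

475 bits


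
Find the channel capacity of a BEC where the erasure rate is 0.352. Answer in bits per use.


C = 1 - epsilon = 1 - 0.352 = 0.648

0.648 bits


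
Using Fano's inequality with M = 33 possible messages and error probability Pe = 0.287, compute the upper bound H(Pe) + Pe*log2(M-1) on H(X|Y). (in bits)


H(Pe) = -Pe*log2(Pe) - (1-Pe)*log2(1-Pe) = -0.287*log2(0.287) - 0.713*log2(0.713) = 0.516852 + 0.347963 = 0.8648. Pe*log2(M-1) = 0.287*log2(32) = 1.435000. Bound = H(Pe) + Pe*log2(M-1) = 0.516852 + 0.347963 + 1.435000 = 2.2998

2.2998 bits


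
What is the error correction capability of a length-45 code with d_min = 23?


Correction capability = floor((d-1)/2) = floor((23-1)/2) = 11

11 errors


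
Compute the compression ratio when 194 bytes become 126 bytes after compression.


Ratio = original / compressed = 194 / 126 = 1.5397

1.5397


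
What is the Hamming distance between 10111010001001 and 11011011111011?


Count differing positions: . ^ ^ . . . . ^ ^ ^ . . ^ . = 6 differences

6
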